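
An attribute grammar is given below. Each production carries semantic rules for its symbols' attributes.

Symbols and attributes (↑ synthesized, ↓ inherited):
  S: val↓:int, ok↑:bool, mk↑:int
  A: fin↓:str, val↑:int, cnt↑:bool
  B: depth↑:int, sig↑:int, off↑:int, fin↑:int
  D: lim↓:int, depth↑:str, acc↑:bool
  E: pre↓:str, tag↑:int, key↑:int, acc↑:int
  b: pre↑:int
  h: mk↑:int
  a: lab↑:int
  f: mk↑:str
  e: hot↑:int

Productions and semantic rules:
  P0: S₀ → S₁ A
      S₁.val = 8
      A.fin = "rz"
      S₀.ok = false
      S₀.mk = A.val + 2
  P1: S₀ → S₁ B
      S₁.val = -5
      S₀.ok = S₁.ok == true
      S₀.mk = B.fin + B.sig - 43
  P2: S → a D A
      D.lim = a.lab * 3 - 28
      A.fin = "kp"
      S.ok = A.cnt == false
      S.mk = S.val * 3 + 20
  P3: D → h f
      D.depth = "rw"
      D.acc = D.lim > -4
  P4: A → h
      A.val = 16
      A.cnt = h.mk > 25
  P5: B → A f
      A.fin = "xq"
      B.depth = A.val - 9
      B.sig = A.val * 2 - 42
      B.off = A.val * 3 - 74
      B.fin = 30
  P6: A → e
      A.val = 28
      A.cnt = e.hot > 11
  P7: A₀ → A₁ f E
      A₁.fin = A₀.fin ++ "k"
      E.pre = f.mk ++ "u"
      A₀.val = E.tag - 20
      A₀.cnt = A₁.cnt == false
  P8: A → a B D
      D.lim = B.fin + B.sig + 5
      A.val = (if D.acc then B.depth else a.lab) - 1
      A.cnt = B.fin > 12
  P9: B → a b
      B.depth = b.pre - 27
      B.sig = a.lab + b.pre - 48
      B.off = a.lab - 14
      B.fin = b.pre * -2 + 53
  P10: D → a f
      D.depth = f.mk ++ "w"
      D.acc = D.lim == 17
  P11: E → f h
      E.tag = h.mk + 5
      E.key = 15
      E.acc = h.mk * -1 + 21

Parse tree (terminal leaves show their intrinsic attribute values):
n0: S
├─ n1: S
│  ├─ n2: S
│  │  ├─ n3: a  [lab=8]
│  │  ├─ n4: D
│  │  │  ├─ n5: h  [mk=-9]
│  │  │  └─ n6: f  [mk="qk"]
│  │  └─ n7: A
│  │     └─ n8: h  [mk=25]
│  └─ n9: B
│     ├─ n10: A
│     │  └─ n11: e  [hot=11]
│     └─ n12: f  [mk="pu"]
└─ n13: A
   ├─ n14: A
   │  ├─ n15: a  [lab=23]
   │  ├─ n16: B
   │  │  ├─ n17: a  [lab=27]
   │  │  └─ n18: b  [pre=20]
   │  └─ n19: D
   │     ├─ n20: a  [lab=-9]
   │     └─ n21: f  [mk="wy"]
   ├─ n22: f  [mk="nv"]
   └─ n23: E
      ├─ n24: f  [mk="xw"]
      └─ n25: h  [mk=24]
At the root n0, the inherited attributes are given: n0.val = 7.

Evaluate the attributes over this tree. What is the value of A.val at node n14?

-8

1. n0.val = 7  [given at root]
2. n1.val = 8  [8]
3. n2.val = -5  [-5]
4. n3.lab = 8  [terminal]
5. n4.lim = -4  [a.lab * 3 - 28]
6. n5.mk = -9  [terminal]
7. n6.mk = "qk"  [terminal]
8. n4.depth = "rw"  ["rw"]
9. n4.acc = false  [D.lim > -4]
10. n7.fin = "kp"  ["kp"]
11. n8.mk = 25  [terminal]
12. n7.val = 16  [16]
13. n7.cnt = false  [h.mk > 25]
14. n2.ok = true  [A.cnt == false]
15. n2.mk = 5  [S.val * 3 + 20]
16. n10.fin = "xq"  ["xq"]
17. n11.hot = 11  [terminal]
18. n10.val = 28  [28]
19. n10.cnt = false  [e.hot > 11]
20. n12.mk = "pu"  [terminal]
21. n9.depth = 19  [A.val - 9]
22. n9.sig = 14  [A.val * 2 - 42]
23. n9.off = 10  [A.val * 3 - 74]
24. n9.fin = 30  [30]
25. n1.ok = true  [S₁.ok == true]
26. n1.mk = 1  [B.fin + B.sig - 43]
27. n13.fin = "rz"  ["rz"]
28. n14.fin = "rzk"  [A₀.fin ++ "k"]
29. n15.lab = 23  [terminal]
30. n17.lab = 27  [terminal]
31. n18.pre = 20  [terminal]
32. n16.depth = -7  [b.pre - 27]
33. n16.sig = -1  [a.lab + b.pre - 48]
34. n16.off = 13  [a.lab - 14]
35. n16.fin = 13  [b.pre * -2 + 53]
36. n19.lim = 17  [B.fin + B.sig + 5]
37. n20.lab = -9  [terminal]
38. n21.mk = "wy"  [terminal]
39. n19.depth = "wyw"  [f.mk ++ "w"]
40. n19.acc = true  [D.lim == 17]
41. n14.val = -8  [(if D.acc then B.depth else a.lab) - 1]
42. n14.cnt = true  [B.fin > 12]
43. n22.mk = "nv"  [terminal]
44. n23.pre = "nvu"  [f.mk ++ "u"]
45. n24.mk = "xw"  [terminal]
46. n25.mk = 24  [terminal]
47. n23.tag = 29  [h.mk + 5]
48. n23.key = 15  [15]
49. n23.acc = -3  [h.mk * -1 + 21]
50. n13.val = 9  [E.tag - 20]
51. n13.cnt = false  [A₁.cnt == false]
52. n0.ok = false  [false]
53. n0.mk = 11  [A.val + 2]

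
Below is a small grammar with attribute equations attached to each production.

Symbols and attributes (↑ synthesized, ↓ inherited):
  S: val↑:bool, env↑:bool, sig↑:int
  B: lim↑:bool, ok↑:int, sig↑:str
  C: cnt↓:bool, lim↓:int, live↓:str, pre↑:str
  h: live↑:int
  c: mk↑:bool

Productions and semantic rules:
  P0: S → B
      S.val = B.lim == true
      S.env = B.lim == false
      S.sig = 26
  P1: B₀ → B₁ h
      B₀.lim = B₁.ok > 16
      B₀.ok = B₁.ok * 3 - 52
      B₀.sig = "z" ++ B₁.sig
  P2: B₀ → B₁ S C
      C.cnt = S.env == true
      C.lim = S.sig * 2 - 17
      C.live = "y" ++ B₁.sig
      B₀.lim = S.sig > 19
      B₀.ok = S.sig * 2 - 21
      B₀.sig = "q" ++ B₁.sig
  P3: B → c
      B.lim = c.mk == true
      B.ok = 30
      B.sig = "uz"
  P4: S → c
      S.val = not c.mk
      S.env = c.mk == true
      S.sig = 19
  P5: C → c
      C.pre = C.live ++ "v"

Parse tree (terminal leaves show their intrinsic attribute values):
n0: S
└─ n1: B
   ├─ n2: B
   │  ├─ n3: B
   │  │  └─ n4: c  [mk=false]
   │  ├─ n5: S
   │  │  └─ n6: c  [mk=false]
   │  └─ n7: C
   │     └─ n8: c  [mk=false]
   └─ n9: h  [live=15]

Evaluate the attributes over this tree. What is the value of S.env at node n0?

false

1. n4.mk = false  [terminal]
2. n3.lim = false  [c.mk == true]
3. n3.ok = 30  [30]
4. n3.sig = "uz"  ["uz"]
5. n6.mk = false  [terminal]
6. n5.val = true  [not c.mk]
7. n5.env = false  [c.mk == true]
8. n5.sig = 19  [19]
9. n7.cnt = false  [S.env == true]
10. n7.lim = 21  [S.sig * 2 - 17]
11. n7.live = "yuz"  ["y" ++ B₁.sig]
12. n8.mk = false  [terminal]
13. n7.pre = "yuzv"  [C.live ++ "v"]
14. n2.lim = false  [S.sig > 19]
15. n2.ok = 17  [S.sig * 2 - 21]
16. n2.sig = "quz"  ["q" ++ B₁.sig]
17. n9.live = 15  [terminal]
18. n1.lim = true  [B₁.ok > 16]
19. n1.ok = -1  [B₁.ok * 3 - 52]
20. n1.sig = "zquz"  ["z" ++ B₁.sig]
21. n0.val = true  [B.lim == true]
22. n0.env = false  [B.lim == false]
23. n0.sig = 26  [26]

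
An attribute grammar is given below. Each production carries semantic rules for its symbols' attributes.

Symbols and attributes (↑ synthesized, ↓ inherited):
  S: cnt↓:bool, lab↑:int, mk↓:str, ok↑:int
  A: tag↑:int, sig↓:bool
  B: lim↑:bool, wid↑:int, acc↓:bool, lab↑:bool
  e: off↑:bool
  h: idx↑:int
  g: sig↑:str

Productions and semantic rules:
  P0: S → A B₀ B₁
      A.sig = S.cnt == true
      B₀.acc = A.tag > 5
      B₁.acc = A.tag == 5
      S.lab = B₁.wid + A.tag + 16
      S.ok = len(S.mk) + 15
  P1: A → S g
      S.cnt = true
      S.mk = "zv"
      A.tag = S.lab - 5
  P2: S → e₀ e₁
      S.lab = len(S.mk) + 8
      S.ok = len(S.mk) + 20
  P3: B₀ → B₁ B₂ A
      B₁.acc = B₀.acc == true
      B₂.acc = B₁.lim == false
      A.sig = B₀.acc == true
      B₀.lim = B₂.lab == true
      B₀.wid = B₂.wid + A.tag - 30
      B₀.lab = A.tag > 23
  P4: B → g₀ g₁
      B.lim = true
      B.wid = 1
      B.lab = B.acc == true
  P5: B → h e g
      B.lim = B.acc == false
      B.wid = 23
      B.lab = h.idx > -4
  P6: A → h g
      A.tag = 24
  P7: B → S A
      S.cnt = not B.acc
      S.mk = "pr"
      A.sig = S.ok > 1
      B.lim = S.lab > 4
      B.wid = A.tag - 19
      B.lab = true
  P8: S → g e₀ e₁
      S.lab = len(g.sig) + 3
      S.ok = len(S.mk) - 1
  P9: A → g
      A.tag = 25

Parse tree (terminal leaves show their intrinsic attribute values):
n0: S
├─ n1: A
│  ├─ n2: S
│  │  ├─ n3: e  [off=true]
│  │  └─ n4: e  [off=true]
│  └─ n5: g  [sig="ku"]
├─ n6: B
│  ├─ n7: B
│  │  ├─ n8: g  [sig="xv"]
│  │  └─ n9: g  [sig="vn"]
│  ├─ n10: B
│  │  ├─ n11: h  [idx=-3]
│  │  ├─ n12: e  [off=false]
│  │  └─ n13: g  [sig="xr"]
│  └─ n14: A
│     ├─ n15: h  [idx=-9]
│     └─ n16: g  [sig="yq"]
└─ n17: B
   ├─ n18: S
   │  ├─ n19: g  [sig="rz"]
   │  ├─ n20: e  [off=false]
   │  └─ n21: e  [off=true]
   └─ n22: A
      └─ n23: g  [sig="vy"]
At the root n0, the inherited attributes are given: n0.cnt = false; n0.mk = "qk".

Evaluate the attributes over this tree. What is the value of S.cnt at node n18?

false

1. n0.cnt = false  [given at root]
2. n0.mk = "qk"  [given at root]
3. n1.sig = false  [S.cnt == true]
4. n2.cnt = true  [true]
5. n2.mk = "zv"  ["zv"]
6. n3.off = true  [terminal]
7. n4.off = true  [terminal]
8. n2.lab = 10  [len(S.mk) + 8]
9. n2.ok = 22  [len(S.mk) + 20]
10. n5.sig = "ku"  [terminal]
11. n1.tag = 5  [S.lab - 5]
12. n6.acc = false  [A.tag > 5]
13. n7.acc = false  [B₀.acc == true]
14. n8.sig = "xv"  [terminal]
15. n9.sig = "vn"  [terminal]
16. n7.lim = true  [true]
17. n7.wid = 1  [1]
18. n7.lab = false  [B.acc == true]
19. n10.acc = false  [B₁.lim == false]
20. n11.idx = -3  [terminal]
21. n12.off = false  [terminal]
22. n13.sig = "xr"  [terminal]
23. n10.lim = true  [B.acc == false]
24. n10.wid = 23  [23]
25. n10.lab = true  [h.idx > -4]
26. n14.sig = false  [B₀.acc == true]
27. n15.idx = -9  [terminal]
28. n16.sig = "yq"  [terminal]
29. n14.tag = 24  [24]
30. n6.lim = true  [B₂.lab == true]
31. n6.wid = 17  [B₂.wid + A.tag - 30]
32. n6.lab = true  [A.tag > 23]
33. n17.acc = true  [A.tag == 5]
34. n18.cnt = false  [not B.acc]
35. n18.mk = "pr"  ["pr"]
36. n19.sig = "rz"  [terminal]
37. n20.off = false  [terminal]
38. n21.off = true  [terminal]
39. n18.lab = 5  [len(g.sig) + 3]
40. n18.ok = 1  [len(S.mk) - 1]
41. n22.sig = false  [S.ok > 1]
42. n23.sig = "vy"  [terminal]
43. n22.tag = 25  [25]
44. n17.lim = true  [S.lab > 4]
45. n17.wid = 6  [A.tag - 19]
46. n17.lab = true  [true]
47. n0.lab = 27  [B₁.wid + A.tag + 16]
48. n0.ok = 17  [len(S.mk) + 15]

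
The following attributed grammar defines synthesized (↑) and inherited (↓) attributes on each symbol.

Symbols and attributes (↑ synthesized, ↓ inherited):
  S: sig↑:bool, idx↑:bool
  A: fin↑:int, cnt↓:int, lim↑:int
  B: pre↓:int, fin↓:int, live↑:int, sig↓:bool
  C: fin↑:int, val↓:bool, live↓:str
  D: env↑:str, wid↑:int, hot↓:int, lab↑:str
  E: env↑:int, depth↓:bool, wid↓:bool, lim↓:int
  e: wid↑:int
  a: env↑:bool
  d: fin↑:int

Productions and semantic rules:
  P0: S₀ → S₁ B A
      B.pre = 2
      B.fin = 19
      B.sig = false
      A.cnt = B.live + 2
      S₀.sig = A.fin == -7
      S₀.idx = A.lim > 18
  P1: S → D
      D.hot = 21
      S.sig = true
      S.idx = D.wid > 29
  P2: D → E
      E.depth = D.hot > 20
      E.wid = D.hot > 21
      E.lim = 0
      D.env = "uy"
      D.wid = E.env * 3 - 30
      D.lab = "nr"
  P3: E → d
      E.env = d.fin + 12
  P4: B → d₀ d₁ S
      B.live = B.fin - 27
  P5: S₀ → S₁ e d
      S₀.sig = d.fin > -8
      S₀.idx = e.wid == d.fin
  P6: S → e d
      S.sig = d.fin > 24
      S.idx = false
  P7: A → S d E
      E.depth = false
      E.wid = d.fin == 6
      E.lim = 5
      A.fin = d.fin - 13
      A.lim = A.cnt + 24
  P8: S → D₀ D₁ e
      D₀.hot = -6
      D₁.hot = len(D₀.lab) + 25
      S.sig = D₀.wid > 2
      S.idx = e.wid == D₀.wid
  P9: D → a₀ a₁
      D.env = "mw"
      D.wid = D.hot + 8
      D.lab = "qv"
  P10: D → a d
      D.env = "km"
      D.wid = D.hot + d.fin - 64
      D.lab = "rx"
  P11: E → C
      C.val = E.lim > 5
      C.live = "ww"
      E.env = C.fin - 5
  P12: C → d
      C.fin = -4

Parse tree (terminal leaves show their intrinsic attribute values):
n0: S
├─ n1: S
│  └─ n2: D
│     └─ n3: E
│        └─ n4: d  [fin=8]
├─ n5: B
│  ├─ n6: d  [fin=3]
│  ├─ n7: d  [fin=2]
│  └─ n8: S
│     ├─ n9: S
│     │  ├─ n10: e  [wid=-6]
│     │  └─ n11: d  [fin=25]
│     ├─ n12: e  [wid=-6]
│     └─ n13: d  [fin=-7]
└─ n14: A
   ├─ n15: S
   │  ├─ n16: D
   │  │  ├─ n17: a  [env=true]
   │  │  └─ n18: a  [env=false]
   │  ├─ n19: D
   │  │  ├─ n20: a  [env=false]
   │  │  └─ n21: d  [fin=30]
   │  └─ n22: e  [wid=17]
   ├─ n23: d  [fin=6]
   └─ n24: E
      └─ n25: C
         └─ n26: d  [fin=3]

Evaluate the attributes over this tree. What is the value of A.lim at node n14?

18

1. n2.hot = 21  [21]
2. n3.depth = true  [D.hot > 20]
3. n3.wid = false  [D.hot > 21]
4. n3.lim = 0  [0]
5. n4.fin = 8  [terminal]
6. n3.env = 20  [d.fin + 12]
7. n2.env = "uy"  ["uy"]
8. n2.wid = 30  [E.env * 3 - 30]
9. n2.lab = "nr"  ["nr"]
10. n1.sig = true  [true]
11. n1.idx = true  [D.wid > 29]
12. n5.pre = 2  [2]
13. n5.fin = 19  [19]
14. n5.sig = false  [false]
15. n6.fin = 3  [terminal]
16. n7.fin = 2  [terminal]
17. n10.wid = -6  [terminal]
18. n11.fin = 25  [terminal]
19. n9.sig = true  [d.fin > 24]
20. n9.idx = false  [false]
21. n12.wid = -6  [terminal]
22. n13.fin = -7  [terminal]
23. n8.sig = true  [d.fin > -8]
24. n8.idx = false  [e.wid == d.fin]
25. n5.live = -8  [B.fin - 27]
26. n14.cnt = -6  [B.live + 2]
27. n16.hot = -6  [-6]
28. n17.env = true  [terminal]
29. n18.env = false  [terminal]
30. n16.env = "mw"  ["mw"]
31. n16.wid = 2  [D.hot + 8]
32. n16.lab = "qv"  ["qv"]
33. n19.hot = 27  [len(D₀.lab) + 25]
34. n20.env = false  [terminal]
35. n21.fin = 30  [terminal]
36. n19.env = "km"  ["km"]
37. n19.wid = -7  [D.hot + d.fin - 64]
38. n19.lab = "rx"  ["rx"]
39. n22.wid = 17  [terminal]
40. n15.sig = false  [D₀.wid > 2]
41. n15.idx = false  [e.wid == D₀.wid]
42. n23.fin = 6  [terminal]
43. n24.depth = false  [false]
44. n24.wid = true  [d.fin == 6]
45. n24.lim = 5  [5]
46. n25.val = false  [E.lim > 5]
47. n25.live = "ww"  ["ww"]
48. n26.fin = 3  [terminal]
49. n25.fin = -4  [-4]
50. n24.env = -9  [C.fin - 5]
51. n14.fin = -7  [d.fin - 13]
52. n14.lim = 18  [A.cnt + 24]
53. n0.sig = true  [A.fin == -7]
54. n0.idx = false  [A.lim > 18]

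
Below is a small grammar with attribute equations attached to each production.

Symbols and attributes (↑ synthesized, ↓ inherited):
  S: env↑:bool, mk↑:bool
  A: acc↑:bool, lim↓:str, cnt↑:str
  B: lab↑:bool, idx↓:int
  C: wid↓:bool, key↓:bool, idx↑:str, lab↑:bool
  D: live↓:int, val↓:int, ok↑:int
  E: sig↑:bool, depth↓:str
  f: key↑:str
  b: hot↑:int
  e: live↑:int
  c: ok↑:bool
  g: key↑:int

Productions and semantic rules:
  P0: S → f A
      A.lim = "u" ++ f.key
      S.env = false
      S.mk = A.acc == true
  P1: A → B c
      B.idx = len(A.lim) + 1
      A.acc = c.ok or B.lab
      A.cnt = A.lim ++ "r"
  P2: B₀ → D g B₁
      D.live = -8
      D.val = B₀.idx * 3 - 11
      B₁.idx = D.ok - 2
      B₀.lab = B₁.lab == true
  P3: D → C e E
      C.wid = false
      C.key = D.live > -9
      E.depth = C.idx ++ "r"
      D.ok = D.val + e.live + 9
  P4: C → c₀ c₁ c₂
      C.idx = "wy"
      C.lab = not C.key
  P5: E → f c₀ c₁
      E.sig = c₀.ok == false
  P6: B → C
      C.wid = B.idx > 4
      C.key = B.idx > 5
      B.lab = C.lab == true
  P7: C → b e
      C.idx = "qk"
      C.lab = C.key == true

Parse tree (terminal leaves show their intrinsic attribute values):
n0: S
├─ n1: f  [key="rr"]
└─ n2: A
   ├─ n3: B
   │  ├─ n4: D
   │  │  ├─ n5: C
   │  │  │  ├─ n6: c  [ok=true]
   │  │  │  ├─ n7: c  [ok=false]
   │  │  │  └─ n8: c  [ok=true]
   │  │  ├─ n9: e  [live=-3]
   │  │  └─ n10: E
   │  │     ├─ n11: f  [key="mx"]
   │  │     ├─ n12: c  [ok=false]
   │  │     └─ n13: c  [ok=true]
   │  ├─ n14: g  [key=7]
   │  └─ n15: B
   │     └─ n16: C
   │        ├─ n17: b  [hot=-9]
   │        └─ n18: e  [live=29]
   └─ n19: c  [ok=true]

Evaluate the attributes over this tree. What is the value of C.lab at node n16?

1. n1.key = "rr"  [terminal]
2. n2.lim = "urr"  ["u" ++ f.key]
3. n3.idx = 4  [len(A.lim) + 1]
4. n4.live = -8  [-8]
5. n4.val = 1  [B₀.idx * 3 - 11]
6. n5.wid = false  [false]
7. n5.key = true  [D.live > -9]
8. n6.ok = true  [terminal]
9. n7.ok = false  [terminal]
10. n8.ok = true  [terminal]
11. n5.idx = "wy"  ["wy"]
12. n5.lab = false  [not C.key]
13. n9.live = -3  [terminal]
14. n10.depth = "wyr"  [C.idx ++ "r"]
15. n11.key = "mx"  [terminal]
16. n12.ok = false  [terminal]
17. n13.ok = true  [terminal]
18. n10.sig = true  [c₀.ok == false]
19. n4.ok = 7  [D.val + e.live + 9]
20. n14.key = 7  [terminal]
21. n15.idx = 5  [D.ok - 2]
22. n16.wid = true  [B.idx > 4]
23. n16.key = false  [B.idx > 5]
24. n17.hot = -9  [terminal]
25. n18.live = 29  [terminal]
26. n16.idx = "qk"  ["qk"]
27. n16.lab = false  [C.key == true]
28. n15.lab = false  [C.lab == true]
29. n3.lab = false  [B₁.lab == true]
30. n19.ok = true  [terminal]
31. n2.acc = true  [c.ok or B.lab]
32. n2.cnt = "urrr"  [A.lim ++ "r"]
33. n0.env = false  [false]
34. n0.mk = true  [A.acc == true]

false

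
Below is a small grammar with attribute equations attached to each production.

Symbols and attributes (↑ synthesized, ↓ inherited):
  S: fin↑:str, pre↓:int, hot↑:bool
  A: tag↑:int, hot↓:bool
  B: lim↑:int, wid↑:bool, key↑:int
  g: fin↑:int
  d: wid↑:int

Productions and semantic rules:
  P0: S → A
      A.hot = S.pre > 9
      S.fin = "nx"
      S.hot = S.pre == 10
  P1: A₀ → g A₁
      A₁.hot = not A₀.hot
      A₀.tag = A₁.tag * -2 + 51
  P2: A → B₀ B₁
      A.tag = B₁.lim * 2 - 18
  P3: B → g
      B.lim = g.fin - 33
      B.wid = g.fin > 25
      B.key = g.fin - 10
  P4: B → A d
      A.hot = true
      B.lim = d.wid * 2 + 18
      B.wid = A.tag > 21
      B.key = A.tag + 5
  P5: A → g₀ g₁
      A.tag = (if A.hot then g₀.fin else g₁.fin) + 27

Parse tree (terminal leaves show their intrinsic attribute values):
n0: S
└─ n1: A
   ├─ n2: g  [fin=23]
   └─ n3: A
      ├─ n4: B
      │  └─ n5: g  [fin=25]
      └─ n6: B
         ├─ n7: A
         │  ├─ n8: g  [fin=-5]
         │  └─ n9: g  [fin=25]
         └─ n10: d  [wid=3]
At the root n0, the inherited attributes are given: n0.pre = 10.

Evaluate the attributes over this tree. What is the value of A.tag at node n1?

1. n0.pre = 10  [given at root]
2. n1.hot = true  [S.pre > 9]
3. n2.fin = 23  [terminal]
4. n3.hot = false  [not A₀.hot]
5. n5.fin = 25  [terminal]
6. n4.lim = -8  [g.fin - 33]
7. n4.wid = false  [g.fin > 25]
8. n4.key = 15  [g.fin - 10]
9. n7.hot = true  [true]
10. n8.fin = -5  [terminal]
11. n9.fin = 25  [terminal]
12. n7.tag = 22  [(if A.hot then g₀.fin else g₁.fin) + 27]
13. n10.wid = 3  [terminal]
14. n6.lim = 24  [d.wid * 2 + 18]
15. n6.wid = true  [A.tag > 21]
16. n6.key = 27  [A.tag + 5]
17. n3.tag = 30  [B₁.lim * 2 - 18]
18. n1.tag = -9  [A₁.tag * -2 + 51]
19. n0.fin = "nx"  ["nx"]
20. n0.hot = true  [S.pre == 10]

-9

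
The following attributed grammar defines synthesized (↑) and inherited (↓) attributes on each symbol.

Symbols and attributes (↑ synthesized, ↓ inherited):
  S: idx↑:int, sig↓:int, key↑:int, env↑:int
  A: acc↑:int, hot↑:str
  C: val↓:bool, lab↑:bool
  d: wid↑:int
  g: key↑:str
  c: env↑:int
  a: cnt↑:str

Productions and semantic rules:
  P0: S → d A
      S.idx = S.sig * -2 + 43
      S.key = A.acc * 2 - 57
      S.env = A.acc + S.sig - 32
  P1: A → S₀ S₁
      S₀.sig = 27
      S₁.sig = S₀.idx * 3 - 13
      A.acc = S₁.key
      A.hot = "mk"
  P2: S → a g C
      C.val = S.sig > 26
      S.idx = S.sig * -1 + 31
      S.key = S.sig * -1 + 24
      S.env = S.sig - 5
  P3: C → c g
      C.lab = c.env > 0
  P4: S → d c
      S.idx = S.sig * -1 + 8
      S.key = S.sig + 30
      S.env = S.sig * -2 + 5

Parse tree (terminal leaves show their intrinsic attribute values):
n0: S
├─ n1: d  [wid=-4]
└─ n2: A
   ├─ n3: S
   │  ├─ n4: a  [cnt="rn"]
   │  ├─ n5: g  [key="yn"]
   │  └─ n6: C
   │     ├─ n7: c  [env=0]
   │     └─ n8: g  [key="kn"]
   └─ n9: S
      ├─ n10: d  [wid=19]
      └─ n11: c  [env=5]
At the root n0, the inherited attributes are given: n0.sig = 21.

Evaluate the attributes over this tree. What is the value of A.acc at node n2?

29

1. n0.sig = 21  [given at root]
2. n1.wid = -4  [terminal]
3. n3.sig = 27  [27]
4. n4.cnt = "rn"  [terminal]
5. n5.key = "yn"  [terminal]
6. n6.val = true  [S.sig > 26]
7. n7.env = 0  [terminal]
8. n8.key = "kn"  [terminal]
9. n6.lab = false  [c.env > 0]
10. n3.idx = 4  [S.sig * -1 + 31]
11. n3.key = -3  [S.sig * -1 + 24]
12. n3.env = 22  [S.sig - 5]
13. n9.sig = -1  [S₀.idx * 3 - 13]
14. n10.wid = 19  [terminal]
15. n11.env = 5  [terminal]
16. n9.idx = 9  [S.sig * -1 + 8]
17. n9.key = 29  [S.sig + 30]
18. n9.env = 7  [S.sig * -2 + 5]
19. n2.acc = 29  [S₁.key]
20. n2.hot = "mk"  ["mk"]
21. n0.idx = 1  [S.sig * -2 + 43]
22. n0.key = 1  [A.acc * 2 - 57]
23. n0.env = 18  [A.acc + S.sig - 32]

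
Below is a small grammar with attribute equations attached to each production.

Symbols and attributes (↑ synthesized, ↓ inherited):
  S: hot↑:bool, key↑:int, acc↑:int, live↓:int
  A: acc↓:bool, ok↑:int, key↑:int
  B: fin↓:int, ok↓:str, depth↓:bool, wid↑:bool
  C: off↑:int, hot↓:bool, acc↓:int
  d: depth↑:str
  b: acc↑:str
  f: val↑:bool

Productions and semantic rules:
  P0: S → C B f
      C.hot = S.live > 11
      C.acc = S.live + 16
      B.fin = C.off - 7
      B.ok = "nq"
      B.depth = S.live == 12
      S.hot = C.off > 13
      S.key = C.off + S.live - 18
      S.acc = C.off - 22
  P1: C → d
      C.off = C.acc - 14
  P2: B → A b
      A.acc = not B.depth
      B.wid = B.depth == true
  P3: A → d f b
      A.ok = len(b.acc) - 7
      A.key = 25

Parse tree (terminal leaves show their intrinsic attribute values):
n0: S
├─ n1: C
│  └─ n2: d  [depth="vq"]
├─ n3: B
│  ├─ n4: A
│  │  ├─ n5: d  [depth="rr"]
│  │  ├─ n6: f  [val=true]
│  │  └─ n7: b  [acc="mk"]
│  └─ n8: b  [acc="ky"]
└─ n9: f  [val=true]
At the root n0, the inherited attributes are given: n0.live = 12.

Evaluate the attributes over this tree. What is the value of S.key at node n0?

1. n0.live = 12  [given at root]
2. n1.hot = true  [S.live > 11]
3. n1.acc = 28  [S.live + 16]
4. n2.depth = "vq"  [terminal]
5. n1.off = 14  [C.acc - 14]
6. n3.fin = 7  [C.off - 7]
7. n3.ok = "nq"  ["nq"]
8. n3.depth = true  [S.live == 12]
9. n4.acc = false  [not B.depth]
10. n5.depth = "rr"  [terminal]
11. n6.val = true  [terminal]
12. n7.acc = "mk"  [terminal]
13. n4.ok = -5  [len(b.acc) - 7]
14. n4.key = 25  [25]
15. n8.acc = "ky"  [terminal]
16. n3.wid = true  [B.depth == true]
17. n9.val = true  [terminal]
18. n0.hot = true  [C.off > 13]
19. n0.key = 8  [C.off + S.live - 18]
20. n0.acc = -8  [C.off - 22]

8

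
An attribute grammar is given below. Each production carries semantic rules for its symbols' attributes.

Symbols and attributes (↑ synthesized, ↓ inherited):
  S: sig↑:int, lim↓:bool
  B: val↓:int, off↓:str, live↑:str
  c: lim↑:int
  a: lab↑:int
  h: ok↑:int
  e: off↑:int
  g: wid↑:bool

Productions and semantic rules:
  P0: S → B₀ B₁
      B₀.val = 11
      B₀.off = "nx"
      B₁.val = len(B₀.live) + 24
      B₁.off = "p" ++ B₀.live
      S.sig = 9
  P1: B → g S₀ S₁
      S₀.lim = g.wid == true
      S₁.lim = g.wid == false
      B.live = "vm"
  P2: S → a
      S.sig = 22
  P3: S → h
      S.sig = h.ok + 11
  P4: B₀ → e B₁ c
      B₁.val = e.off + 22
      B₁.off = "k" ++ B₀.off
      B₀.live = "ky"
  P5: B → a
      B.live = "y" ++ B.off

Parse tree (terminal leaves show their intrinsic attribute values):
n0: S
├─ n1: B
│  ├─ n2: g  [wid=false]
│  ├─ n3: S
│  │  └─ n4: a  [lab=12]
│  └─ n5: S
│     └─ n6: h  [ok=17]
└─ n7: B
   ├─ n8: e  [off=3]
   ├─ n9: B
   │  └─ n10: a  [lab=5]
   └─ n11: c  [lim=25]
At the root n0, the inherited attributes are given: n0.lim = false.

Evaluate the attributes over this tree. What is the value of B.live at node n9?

1. n0.lim = false  [given at root]
2. n1.val = 11  [11]
3. n1.off = "nx"  ["nx"]
4. n2.wid = false  [terminal]
5. n3.lim = false  [g.wid == true]
6. n4.lab = 12  [terminal]
7. n3.sig = 22  [22]
8. n5.lim = true  [g.wid == false]
9. n6.ok = 17  [terminal]
10. n5.sig = 28  [h.ok + 11]
11. n1.live = "vm"  ["vm"]
12. n7.val = 26  [len(B₀.live) + 24]
13. n7.off = "pvm"  ["p" ++ B₀.live]
14. n8.off = 3  [terminal]
15. n9.val = 25  [e.off + 22]
16. n9.off = "kpvm"  ["k" ++ B₀.off]
17. n10.lab = 5  [terminal]
18. n9.live = "ykpvm"  ["y" ++ B.off]
19. n11.lim = 25  [terminal]
20. n7.live = "ky"  ["ky"]
21. n0.sig = 9  [9]

"ykpvm"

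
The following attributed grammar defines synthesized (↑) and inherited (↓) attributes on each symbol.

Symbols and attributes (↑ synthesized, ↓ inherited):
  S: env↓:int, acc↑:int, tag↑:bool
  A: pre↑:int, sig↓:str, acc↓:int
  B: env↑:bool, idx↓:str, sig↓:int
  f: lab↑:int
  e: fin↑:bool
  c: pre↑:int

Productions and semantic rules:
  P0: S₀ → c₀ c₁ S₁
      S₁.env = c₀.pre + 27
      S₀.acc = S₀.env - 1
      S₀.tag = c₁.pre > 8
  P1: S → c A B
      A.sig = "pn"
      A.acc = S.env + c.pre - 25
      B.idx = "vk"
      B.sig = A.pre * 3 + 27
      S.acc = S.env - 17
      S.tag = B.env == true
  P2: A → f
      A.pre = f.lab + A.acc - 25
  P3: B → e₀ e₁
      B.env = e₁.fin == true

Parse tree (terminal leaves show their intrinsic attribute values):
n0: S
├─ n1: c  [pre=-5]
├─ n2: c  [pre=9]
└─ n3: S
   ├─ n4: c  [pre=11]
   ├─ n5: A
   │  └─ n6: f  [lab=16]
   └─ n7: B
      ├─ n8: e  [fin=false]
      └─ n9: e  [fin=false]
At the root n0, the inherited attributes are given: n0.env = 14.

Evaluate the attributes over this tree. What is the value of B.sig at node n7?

24

1. n0.env = 14  [given at root]
2. n1.pre = -5  [terminal]
3. n2.pre = 9  [terminal]
4. n3.env = 22  [c₀.pre + 27]
5. n4.pre = 11  [terminal]
6. n5.sig = "pn"  ["pn"]
7. n5.acc = 8  [S.env + c.pre - 25]
8. n6.lab = 16  [terminal]
9. n5.pre = -1  [f.lab + A.acc - 25]
10. n7.idx = "vk"  ["vk"]
11. n7.sig = 24  [A.pre * 3 + 27]
12. n8.fin = false  [terminal]
13. n9.fin = false  [terminal]
14. n7.env = false  [e₁.fin == true]
15. n3.acc = 5  [S.env - 17]
16. n3.tag = false  [B.env == true]
17. n0.acc = 13  [S₀.env - 1]
18. n0.tag = true  [c₁.pre > 8]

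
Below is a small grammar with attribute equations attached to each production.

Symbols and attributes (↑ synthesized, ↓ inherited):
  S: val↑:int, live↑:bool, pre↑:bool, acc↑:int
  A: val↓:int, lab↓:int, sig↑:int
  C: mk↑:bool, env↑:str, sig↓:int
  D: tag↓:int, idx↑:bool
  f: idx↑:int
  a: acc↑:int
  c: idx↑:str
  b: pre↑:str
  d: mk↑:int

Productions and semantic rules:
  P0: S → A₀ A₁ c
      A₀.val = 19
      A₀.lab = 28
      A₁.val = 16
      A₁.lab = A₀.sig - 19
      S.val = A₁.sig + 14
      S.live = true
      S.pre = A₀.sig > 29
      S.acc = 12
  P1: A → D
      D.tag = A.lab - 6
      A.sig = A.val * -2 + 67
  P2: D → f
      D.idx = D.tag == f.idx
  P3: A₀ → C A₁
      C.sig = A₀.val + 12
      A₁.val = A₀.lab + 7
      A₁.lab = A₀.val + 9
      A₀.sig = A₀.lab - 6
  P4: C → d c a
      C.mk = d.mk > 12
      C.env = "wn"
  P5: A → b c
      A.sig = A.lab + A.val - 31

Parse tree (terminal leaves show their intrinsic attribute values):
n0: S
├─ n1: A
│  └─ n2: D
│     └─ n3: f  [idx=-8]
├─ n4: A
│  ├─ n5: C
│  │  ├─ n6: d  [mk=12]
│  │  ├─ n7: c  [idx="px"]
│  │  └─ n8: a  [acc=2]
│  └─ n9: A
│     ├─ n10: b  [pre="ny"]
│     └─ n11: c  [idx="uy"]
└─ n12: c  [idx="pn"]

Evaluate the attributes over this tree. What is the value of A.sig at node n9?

1. n1.val = 19  [19]
2. n1.lab = 28  [28]
3. n2.tag = 22  [A.lab - 6]
4. n3.idx = -8  [terminal]
5. n2.idx = false  [D.tag == f.idx]
6. n1.sig = 29  [A.val * -2 + 67]
7. n4.val = 16  [16]
8. n4.lab = 10  [A₀.sig - 19]
9. n5.sig = 28  [A₀.val + 12]
10. n6.mk = 12  [terminal]
11. n7.idx = "px"  [terminal]
12. n8.acc = 2  [terminal]
13. n5.mk = false  [d.mk > 12]
14. n5.env = "wn"  ["wn"]
15. n9.val = 17  [A₀.lab + 7]
16. n9.lab = 25  [A₀.val + 9]
17. n10.pre = "ny"  [terminal]
18. n11.idx = "uy"  [terminal]
19. n9.sig = 11  [A.lab + A.val - 31]
20. n4.sig = 4  [A₀.lab - 6]
21. n12.idx = "pn"  [terminal]
22. n0.val = 18  [A₁.sig + 14]
23. n0.live = true  [true]
24. n0.pre = false  [A₀.sig > 29]
25. n0.acc = 12  [12]

11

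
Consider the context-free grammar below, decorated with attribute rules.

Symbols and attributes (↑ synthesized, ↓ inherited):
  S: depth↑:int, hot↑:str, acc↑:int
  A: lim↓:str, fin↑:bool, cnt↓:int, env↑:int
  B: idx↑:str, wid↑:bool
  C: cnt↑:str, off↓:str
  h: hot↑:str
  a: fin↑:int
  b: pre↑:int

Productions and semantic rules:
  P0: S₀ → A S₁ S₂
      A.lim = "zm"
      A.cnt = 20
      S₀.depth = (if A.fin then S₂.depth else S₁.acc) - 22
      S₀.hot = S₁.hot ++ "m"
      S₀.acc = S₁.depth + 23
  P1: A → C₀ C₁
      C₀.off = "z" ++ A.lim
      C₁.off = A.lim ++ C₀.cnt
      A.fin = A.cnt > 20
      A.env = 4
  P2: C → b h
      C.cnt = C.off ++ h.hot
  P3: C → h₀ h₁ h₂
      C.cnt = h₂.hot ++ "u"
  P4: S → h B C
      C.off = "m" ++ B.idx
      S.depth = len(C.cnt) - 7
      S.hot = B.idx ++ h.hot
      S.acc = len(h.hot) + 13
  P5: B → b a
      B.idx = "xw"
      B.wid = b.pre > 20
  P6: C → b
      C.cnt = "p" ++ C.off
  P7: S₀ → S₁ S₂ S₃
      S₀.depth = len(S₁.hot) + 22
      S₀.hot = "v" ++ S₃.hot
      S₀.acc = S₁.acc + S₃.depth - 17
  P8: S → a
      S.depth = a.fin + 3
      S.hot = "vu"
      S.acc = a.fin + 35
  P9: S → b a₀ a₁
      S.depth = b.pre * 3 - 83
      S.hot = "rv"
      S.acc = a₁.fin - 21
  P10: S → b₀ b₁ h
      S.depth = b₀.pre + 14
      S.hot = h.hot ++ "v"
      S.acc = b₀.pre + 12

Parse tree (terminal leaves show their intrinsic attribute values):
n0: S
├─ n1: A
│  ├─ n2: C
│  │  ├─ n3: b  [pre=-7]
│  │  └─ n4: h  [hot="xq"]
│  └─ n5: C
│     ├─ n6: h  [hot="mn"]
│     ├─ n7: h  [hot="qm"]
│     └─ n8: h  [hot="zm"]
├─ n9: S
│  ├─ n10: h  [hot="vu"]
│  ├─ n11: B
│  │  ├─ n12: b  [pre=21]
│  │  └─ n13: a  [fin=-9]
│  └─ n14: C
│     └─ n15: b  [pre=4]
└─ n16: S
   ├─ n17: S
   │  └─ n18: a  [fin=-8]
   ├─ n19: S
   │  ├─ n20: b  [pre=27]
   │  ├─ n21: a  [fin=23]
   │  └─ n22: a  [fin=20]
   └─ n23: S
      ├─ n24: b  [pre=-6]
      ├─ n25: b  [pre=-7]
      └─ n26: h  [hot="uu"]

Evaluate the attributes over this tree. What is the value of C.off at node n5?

1. n1.lim = "zm"  ["zm"]
2. n1.cnt = 20  [20]
3. n2.off = "zzm"  ["z" ++ A.lim]
4. n3.pre = -7  [terminal]
5. n4.hot = "xq"  [terminal]
6. n2.cnt = "zzmxq"  [C.off ++ h.hot]
7. n5.off = "zmzzmxq"  [A.lim ++ C₀.cnt]
8. n6.hot = "mn"  [terminal]
9. n7.hot = "qm"  [terminal]
10. n8.hot = "zm"  [terminal]
11. n5.cnt = "zmu"  [h₂.hot ++ "u"]
12. n1.fin = false  [A.cnt > 20]
13. n1.env = 4  [4]
14. n10.hot = "vu"  [terminal]
15. n12.pre = 21  [terminal]
16. n13.fin = -9  [terminal]
17. n11.idx = "xw"  ["xw"]
18. n11.wid = true  [b.pre > 20]
19. n14.off = "mxw"  ["m" ++ B.idx]
20. n15.pre = 4  [terminal]
21. n14.cnt = "pmxw"  ["p" ++ C.off]
22. n9.depth = -3  [len(C.cnt) - 7]
23. n9.hot = "xwvu"  [B.idx ++ h.hot]
24. n9.acc = 15  [len(h.hot) + 13]
25. n18.fin = -8  [terminal]
26. n17.depth = -5  [a.fin + 3]
27. n17.hot = "vu"  ["vu"]
28. n17.acc = 27  [a.fin + 35]
29. n20.pre = 27  [terminal]
30. n21.fin = 23  [terminal]
31. n22.fin = 20  [terminal]
32. n19.depth = -2  [b.pre * 3 - 83]
33. n19.hot = "rv"  ["rv"]
34. n19.acc = -1  [a₁.fin - 21]
35. n24.pre = -6  [terminal]
36. n25.pre = -7  [terminal]
37. n26.hot = "uu"  [terminal]
38. n23.depth = 8  [b₀.pre + 14]
39. n23.hot = "uuv"  [h.hot ++ "v"]
40. n23.acc = 6  [b₀.pre + 12]
41. n16.depth = 24  [len(S₁.hot) + 22]
42. n16.hot = "vuuv"  ["v" ++ S₃.hot]
43. n16.acc = 18  [S₁.acc + S₃.depth - 17]
44. n0.depth = -7  [(if A.fin then S₂.depth else S₁.acc) - 22]
45. n0.hot = "xwvum"  [S₁.hot ++ "m"]
46. n0.acc = 20  [S₁.depth + 23]

"zmzzmxq"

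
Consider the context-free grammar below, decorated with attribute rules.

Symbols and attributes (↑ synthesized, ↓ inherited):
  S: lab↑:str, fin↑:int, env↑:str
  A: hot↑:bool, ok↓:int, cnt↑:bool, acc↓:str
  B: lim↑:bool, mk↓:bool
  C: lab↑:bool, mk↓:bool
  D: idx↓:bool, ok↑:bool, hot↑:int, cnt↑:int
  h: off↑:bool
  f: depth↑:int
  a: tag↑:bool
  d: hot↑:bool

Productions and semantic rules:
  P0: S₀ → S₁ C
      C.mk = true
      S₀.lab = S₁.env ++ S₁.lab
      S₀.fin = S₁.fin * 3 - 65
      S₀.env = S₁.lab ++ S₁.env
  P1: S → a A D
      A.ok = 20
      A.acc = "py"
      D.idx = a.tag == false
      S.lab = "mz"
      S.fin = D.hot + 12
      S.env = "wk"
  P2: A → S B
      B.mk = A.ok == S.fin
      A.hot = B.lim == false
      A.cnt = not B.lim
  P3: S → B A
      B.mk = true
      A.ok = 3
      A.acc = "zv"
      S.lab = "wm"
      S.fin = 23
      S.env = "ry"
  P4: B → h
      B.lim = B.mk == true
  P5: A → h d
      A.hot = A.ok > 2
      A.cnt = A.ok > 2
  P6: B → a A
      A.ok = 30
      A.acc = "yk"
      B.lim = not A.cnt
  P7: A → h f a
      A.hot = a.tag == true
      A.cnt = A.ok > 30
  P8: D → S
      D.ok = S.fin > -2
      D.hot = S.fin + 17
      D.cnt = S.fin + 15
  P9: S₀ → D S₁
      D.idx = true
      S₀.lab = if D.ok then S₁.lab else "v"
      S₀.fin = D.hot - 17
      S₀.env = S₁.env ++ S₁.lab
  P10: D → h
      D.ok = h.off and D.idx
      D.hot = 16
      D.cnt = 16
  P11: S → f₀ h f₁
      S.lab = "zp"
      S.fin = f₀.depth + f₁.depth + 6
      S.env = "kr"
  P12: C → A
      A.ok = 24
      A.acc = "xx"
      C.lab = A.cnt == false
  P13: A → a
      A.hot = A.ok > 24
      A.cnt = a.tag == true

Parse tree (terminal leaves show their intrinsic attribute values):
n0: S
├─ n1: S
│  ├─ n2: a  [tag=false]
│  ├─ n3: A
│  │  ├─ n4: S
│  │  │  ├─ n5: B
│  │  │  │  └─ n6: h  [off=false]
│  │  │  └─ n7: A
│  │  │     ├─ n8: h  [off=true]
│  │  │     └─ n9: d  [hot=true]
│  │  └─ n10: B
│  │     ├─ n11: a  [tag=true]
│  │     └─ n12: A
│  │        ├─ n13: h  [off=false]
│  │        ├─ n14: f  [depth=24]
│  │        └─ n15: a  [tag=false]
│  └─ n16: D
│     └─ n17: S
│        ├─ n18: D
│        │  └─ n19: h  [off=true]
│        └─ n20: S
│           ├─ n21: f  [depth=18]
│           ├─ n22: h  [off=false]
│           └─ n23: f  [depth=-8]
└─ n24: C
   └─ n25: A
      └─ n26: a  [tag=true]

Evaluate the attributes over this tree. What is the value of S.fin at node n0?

19

1. n2.tag = false  [terminal]
2. n3.ok = 20  [20]
3. n3.acc = "py"  ["py"]
4. n5.mk = true  [true]
5. n6.off = false  [terminal]
6. n5.lim = true  [B.mk == true]
7. n7.ok = 3  [3]
8. n7.acc = "zv"  ["zv"]
9. n8.off = true  [terminal]
10. n9.hot = true  [terminal]
11. n7.hot = true  [A.ok > 2]
12. n7.cnt = true  [A.ok > 2]
13. n4.lab = "wm"  ["wm"]
14. n4.fin = 23  [23]
15. n4.env = "ry"  ["ry"]
16. n10.mk = false  [A.ok == S.fin]
17. n11.tag = true  [terminal]
18. n12.ok = 30  [30]
19. n12.acc = "yk"  ["yk"]
20. n13.off = false  [terminal]
21. n14.depth = 24  [terminal]
22. n15.tag = false  [terminal]
23. n12.hot = false  [a.tag == true]
24. n12.cnt = false  [A.ok > 30]
25. n10.lim = true  [not A.cnt]
26. n3.hot = false  [B.lim == false]
27. n3.cnt = false  [not B.lim]
28. n16.idx = true  [a.tag == false]
29. n18.idx = true  [true]
30. n19.off = true  [terminal]
31. n18.ok = true  [h.off and D.idx]
32. n18.hot = 16  [16]
33. n18.cnt = 16  [16]
34. n21.depth = 18  [terminal]
35. n22.off = false  [terminal]
36. n23.depth = -8  [terminal]
37. n20.lab = "zp"  ["zp"]
38. n20.fin = 16  [f₀.depth + f₁.depth + 6]
39. n20.env = "kr"  ["kr"]
40. n17.lab = "zp"  [if D.ok then S₁.lab else "v"]
41. n17.fin = -1  [D.hot - 17]
42. n17.env = "krzp"  [S₁.env ++ S₁.lab]
43. n16.ok = true  [S.fin > -2]
44. n16.hot = 16  [S.fin + 17]
45. n16.cnt = 14  [S.fin + 15]
46. n1.lab = "mz"  ["mz"]
47. n1.fin = 28  [D.hot + 12]
48. n1.env = "wk"  ["wk"]
49. n24.mk = true  [true]
50. n25.ok = 24  [24]
51. n25.acc = "xx"  ["xx"]
52. n26.tag = true  [terminal]
53. n25.hot = false  [A.ok > 24]
54. n25.cnt = true  [a.tag == true]
55. n24.lab = false  [A.cnt == false]
56. n0.lab = "wkmz"  [S₁.env ++ S₁.lab]
57. n0.fin = 19  [S₁.fin * 3 - 65]
58. n0.env = "mzwk"  [S₁.lab ++ S₁.env]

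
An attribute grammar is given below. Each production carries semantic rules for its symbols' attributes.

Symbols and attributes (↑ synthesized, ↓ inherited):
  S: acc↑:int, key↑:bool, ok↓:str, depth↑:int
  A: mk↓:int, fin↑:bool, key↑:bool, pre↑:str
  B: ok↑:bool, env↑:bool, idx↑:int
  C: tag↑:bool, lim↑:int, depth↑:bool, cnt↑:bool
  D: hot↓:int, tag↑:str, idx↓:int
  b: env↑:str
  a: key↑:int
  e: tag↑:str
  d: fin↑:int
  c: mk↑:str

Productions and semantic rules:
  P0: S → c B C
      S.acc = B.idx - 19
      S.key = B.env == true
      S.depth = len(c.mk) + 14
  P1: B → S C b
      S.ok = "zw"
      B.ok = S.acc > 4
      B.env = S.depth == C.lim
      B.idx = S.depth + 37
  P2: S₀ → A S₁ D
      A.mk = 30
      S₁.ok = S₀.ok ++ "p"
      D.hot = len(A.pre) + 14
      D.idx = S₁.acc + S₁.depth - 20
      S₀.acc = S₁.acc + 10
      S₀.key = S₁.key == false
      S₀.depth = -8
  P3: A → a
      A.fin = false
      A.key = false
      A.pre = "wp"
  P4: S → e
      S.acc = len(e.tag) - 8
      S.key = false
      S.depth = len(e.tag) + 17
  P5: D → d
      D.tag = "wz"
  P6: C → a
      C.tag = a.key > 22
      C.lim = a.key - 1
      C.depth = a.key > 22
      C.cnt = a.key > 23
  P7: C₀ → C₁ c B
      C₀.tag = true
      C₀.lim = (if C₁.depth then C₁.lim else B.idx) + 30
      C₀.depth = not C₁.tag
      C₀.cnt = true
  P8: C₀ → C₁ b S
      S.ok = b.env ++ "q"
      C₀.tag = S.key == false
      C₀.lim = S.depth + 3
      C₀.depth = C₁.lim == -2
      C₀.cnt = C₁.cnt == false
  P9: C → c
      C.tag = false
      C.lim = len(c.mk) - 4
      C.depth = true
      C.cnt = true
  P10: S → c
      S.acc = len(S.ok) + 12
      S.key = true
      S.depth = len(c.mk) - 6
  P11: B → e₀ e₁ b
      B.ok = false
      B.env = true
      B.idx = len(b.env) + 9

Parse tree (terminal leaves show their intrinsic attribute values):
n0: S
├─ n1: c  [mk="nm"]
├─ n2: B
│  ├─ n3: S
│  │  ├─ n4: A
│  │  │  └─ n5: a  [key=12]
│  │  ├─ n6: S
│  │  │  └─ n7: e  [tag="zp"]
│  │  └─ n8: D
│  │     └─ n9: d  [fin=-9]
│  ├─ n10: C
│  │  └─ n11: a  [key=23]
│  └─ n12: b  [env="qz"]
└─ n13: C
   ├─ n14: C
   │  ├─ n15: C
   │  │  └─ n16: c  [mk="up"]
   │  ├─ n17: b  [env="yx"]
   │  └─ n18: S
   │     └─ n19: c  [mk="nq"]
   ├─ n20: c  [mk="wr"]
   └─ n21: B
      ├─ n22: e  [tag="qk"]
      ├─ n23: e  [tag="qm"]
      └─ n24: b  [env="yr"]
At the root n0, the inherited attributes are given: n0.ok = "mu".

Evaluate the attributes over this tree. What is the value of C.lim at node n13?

1. n0.ok = "mu"  [given at root]
2. n1.mk = "nm"  [terminal]
3. n3.ok = "zw"  ["zw"]
4. n4.mk = 30  [30]
5. n5.key = 12  [terminal]
6. n4.fin = false  [false]
7. n4.key = false  [false]
8. n4.pre = "wp"  ["wp"]
9. n6.ok = "zwp"  [S₀.ok ++ "p"]
10. n7.tag = "zp"  [terminal]
11. n6.acc = -6  [len(e.tag) - 8]
12. n6.key = false  [false]
13. n6.depth = 19  [len(e.tag) + 17]
14. n8.hot = 16  [len(A.pre) + 14]
15. n8.idx = -7  [S₁.acc + S₁.depth - 20]
16. n9.fin = -9  [terminal]
17. n8.tag = "wz"  ["wz"]
18. n3.acc = 4  [S₁.acc + 10]
19. n3.key = true  [S₁.key == false]
20. n3.depth = -8  [-8]
21. n11.key = 23  [terminal]
22. n10.tag = true  [a.key > 22]
23. n10.lim = 22  [a.key - 1]
24. n10.depth = true  [a.key > 22]
25. n10.cnt = false  [a.key > 23]
26. n12.env = "qz"  [terminal]
27. n2.ok = false  [S.acc > 4]
28. n2.env = false  [S.depth == C.lim]
29. n2.idx = 29  [S.depth + 37]
30. n16.mk = "up"  [terminal]
31. n15.tag = false  [false]
32. n15.lim = -2  [len(c.mk) - 4]
33. n15.depth = true  [true]
34. n15.cnt = true  [true]
35. n17.env = "yx"  [terminal]
36. n18.ok = "yxq"  [b.env ++ "q"]
37. n19.mk = "nq"  [terminal]
38. n18.acc = 15  [len(S.ok) + 12]
39. n18.key = true  [true]
40. n18.depth = -4  [len(c.mk) - 6]
41. n14.tag = false  [S.key == false]
42. n14.lim = -1  [S.depth + 3]
43. n14.depth = true  [C₁.lim == -2]
44. n14.cnt = false  [C₁.cnt == false]
45. n20.mk = "wr"  [terminal]
46. n22.tag = "qk"  [terminal]
47. n23.tag = "qm"  [terminal]
48. n24.env = "yr"  [terminal]
49. n21.ok = false  [false]
50. n21.env = true  [true]
51. n21.idx = 11  [len(b.env) + 9]
52. n13.tag = true  [true]
53. n13.lim = 29  [(if C₁.depth then C₁.lim else B.idx) + 30]
54. n13.depth = true  [not C₁.tag]
55. n13.cnt = true  [true]
56. n0.acc = 10  [B.idx - 19]
57. n0.key = false  [B.env == true]
58. n0.depth = 16  [len(c.mk) + 14]

29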